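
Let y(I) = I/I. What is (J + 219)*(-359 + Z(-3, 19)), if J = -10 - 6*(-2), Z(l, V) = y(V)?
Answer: -79118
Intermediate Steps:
y(I) = 1
Z(l, V) = 1
J = 2 (J = -10 + 12 = 2)
(J + 219)*(-359 + Z(-3, 19)) = (2 + 219)*(-359 + 1) = 221*(-358) = -79118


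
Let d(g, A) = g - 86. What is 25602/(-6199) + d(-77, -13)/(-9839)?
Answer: -250887641/60991961 ≈ -4.1135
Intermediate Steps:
d(g, A) = -86 + g
25602/(-6199) + d(-77, -13)/(-9839) = 25602/(-6199) + (-86 - 77)/(-9839) = 25602*(-1/6199) - 163*(-1/9839) = -25602/6199 + 163/9839 = -250887641/60991961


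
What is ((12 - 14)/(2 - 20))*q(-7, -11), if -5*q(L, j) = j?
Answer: 11/45 ≈ 0.24444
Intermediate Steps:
q(L, j) = -j/5
((12 - 14)/(2 - 20))*q(-7, -11) = ((12 - 14)/(2 - 20))*(-⅕*(-11)) = -2/(-18)*(11/5) = -2*(-1/18)*(11/5) = (⅑)*(11/5) = 11/45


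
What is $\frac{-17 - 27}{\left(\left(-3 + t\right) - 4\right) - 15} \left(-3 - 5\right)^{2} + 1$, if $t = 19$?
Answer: $\frac{2819}{3} \approx 939.67$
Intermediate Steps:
$\frac{-17 - 27}{\left(\left(-3 + t\right) - 4\right) - 15} \left(-3 - 5\right)^{2} + 1 = \frac{-17 - 27}{\left(\left(-3 + 19\right) - 4\right) - 15} \left(-3 - 5\right)^{2} + 1 = - \frac{44}{\left(16 - 4\right) - 15} \left(-8\right)^{2} + 1 = - \frac{44}{12 - 15} \cdot 64 + 1 = - \frac{44}{-3} \cdot 64 + 1 = \left(-44\right) \left(- \frac{1}{3}\right) 64 + 1 = \frac{44}{3} \cdot 64 + 1 = \frac{2816}{3} + 1 = \frac{2819}{3}$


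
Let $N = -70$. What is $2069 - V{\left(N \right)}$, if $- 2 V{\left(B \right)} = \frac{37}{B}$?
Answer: $\frac{289623}{140} \approx 2068.7$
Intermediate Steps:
$V{\left(B \right)} = - \frac{37}{2 B}$ ($V{\left(B \right)} = - \frac{37 \frac{1}{B}}{2} = - \frac{37}{2 B}$)
$2069 - V{\left(N \right)} = 2069 - - \frac{37}{2 \left(-70\right)} = 2069 - \left(- \frac{37}{2}\right) \left(- \frac{1}{70}\right) = 2069 - \frac{37}{140} = \frac{289623}{140}$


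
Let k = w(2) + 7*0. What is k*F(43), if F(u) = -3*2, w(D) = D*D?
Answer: -24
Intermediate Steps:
w(D) = D²
F(u) = -6
k = 4 (k = 2² + 7*0 = 4 + 0 = 4)
k*F(43) = 4*(-6) = -24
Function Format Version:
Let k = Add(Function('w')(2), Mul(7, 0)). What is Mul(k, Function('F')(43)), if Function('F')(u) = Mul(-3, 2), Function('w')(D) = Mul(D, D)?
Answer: -24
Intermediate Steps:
Function('w')(D) = Pow(D, 2)
Function('F')(u) = -6
k = 4 (k = Add(Pow(2, 2), Mul(7, 0)) = Add(4, 0) = 4)
Mul(k, Function('F')(43)) = Mul(4, -6) = -24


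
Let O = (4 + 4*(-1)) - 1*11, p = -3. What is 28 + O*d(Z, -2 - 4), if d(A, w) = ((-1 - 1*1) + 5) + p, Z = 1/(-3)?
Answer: 28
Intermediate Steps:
Z = -⅓ ≈ -0.33333
O = -11 (O = (4 - 4) - 11 = 0 - 11 = -11)
d(A, w) = 0 (d(A, w) = ((-1 - 1*1) + 5) - 3 = ((-1 - 1) + 5) - 3 = (-2 + 5) - 3 = 3 - 3 = 0)
28 + O*d(Z, -2 - 4) = 28 - 11*0 = 28 + 0 = 28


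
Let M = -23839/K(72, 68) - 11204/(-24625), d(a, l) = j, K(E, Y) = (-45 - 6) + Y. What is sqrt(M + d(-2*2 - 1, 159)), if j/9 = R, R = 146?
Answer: I*sqrt(615741396465)/83725 ≈ 9.3723*I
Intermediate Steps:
K(E, Y) = -51 + Y
j = 1314 (j = 9*146 = 1314)
d(a, l) = 1314
M = -586844907/418625 (M = -23839/(-51 + 68) - 11204/(-24625) = -23839/17 - 11204*(-1/24625) = -23839*1/17 + 11204/24625 = -23839/17 + 11204/24625 = -586844907/418625 ≈ -1401.8)
sqrt(M + d(-2*2 - 1, 159)) = sqrt(-586844907/418625 + 1314) = sqrt(-36771657/418625) = I*sqrt(615741396465)/83725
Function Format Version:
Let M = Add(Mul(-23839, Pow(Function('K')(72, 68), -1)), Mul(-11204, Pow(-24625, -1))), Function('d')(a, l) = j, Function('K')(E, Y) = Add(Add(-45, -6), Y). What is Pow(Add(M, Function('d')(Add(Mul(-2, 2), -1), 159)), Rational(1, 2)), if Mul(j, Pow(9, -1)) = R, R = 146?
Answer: Mul(Rational(1, 83725), I, Pow(615741396465, Rational(1, 2))) ≈ Mul(9.3723, I)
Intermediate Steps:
Function('K')(E, Y) = Add(-51, Y)
j = 1314 (j = Mul(9, 146) = 1314)
Function('d')(a, l) = 1314
M = Rational(-586844907, 418625) (M = Add(Mul(-23839, Pow(Add(-51, 68), -1)), Mul(-11204, Pow(-24625, -1))) = Add(Mul(-23839, Pow(17, -1)), Mul(-11204, Rational(-1, 24625))) = Add(Mul(-23839, Rational(1, 17)), Rational(11204, 24625)) = Add(Rational(-23839, 17), Rational(11204, 24625)) = Rational(-586844907, 418625) ≈ -1401.8)
Pow(Add(M, Function('d')(Add(Mul(-2, 2), -1), 159)), Rational(1, 2)) = Pow(Add(Rational(-586844907, 418625), 1314), Rational(1, 2)) = Pow(Rational(-36771657, 418625), Rational(1, 2)) = Mul(Rational(1, 83725), I, Pow(615741396465, Rational(1, 2)))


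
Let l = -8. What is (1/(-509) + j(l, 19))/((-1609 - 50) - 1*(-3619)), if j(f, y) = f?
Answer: -4073/997640 ≈ -0.0040826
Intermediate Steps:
(1/(-509) + j(l, 19))/((-1609 - 50) - 1*(-3619)) = (1/(-509) - 8)/((-1609 - 50) - 1*(-3619)) = (-1/509 - 8)/(-1659 + 3619) = -4073/509/1960 = -4073/509*1/1960 = -4073/997640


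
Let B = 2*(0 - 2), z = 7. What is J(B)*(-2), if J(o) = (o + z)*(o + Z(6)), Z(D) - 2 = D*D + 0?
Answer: -204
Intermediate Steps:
Z(D) = 2 + D² (Z(D) = 2 + (D*D + 0) = 2 + (D² + 0) = 2 + D²)
B = -4 (B = 2*(-2) = -4)
J(o) = (7 + o)*(38 + o) (J(o) = (o + 7)*(o + (2 + 6²)) = (7 + o)*(o + (2 + 36)) = (7 + o)*(o + 38) = (7 + o)*(38 + o))
J(B)*(-2) = (266 + (-4)² + 45*(-4))*(-2) = (266 + 16 - 180)*(-2) = 102*(-2) = -204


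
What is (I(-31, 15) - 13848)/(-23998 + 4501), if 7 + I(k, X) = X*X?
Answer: 13630/19497 ≈ 0.69908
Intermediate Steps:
I(k, X) = -7 + X² (I(k, X) = -7 + X*X = -7 + X²)
(I(-31, 15) - 13848)/(-23998 + 4501) = ((-7 + 15²) - 13848)/(-23998 + 4501) = ((-7 + 225) - 13848)/(-19497) = (218 - 13848)*(-1/19497) = -13630*(-1/19497) = 13630/19497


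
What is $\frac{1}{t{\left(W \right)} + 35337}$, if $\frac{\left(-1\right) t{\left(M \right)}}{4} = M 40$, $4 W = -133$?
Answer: $\frac{1}{40657} \approx 2.4596 \cdot 10^{-5}$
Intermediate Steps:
$W = - \frac{133}{4}$ ($W = \frac{1}{4} \left(-133\right) = - \frac{133}{4} \approx -33.25$)
$t{\left(M \right)} = - 160 M$ ($t{\left(M \right)} = - 4 M 40 = - 4 \cdot 40 M = - 160 M$)
$\frac{1}{t{\left(W \right)} + 35337} = \frac{1}{\left(-160\right) \left(- \frac{133}{4}\right) + 35337} = \frac{1}{5320 + 35337} = \frac{1}{40657}$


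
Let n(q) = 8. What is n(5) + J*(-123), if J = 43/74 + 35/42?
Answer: -6141/37 ≈ -165.97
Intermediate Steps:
J = 157/111 (J = 43*(1/74) + 35*(1/42) = 43/74 + ⅚ = 157/111 ≈ 1.4144)
n(5) + J*(-123) = 8 + (157/111)*(-123) = 8 - 6437/37 = -6141/37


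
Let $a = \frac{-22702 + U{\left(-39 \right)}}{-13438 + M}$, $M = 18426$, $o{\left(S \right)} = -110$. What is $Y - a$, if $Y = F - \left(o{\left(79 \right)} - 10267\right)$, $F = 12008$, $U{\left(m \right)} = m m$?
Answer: $\frac{111677561}{4988} \approx 22389.0$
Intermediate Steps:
$U{\left(m \right)} = m^{2}$
$a = - \frac{21181}{4988}$ ($a = \frac{-22702 + \left(-39\right)^{2}}{-13438 + 18426} = \frac{-22702 + 1521}{4988} = \left(-21181\right) \frac{1}{4988} = - \frac{21181}{4988} \approx -4.2464$)
$Y = 22385$ ($Y = 12008 - \left(-110 - 10267\right) = 12008 - -10377 = 12008 + 10377 = 22385$)
$Y - a = 22385 - - \frac{21181}{4988} = 22385 + \frac{21181}{4988} = \frac{111677561}{4988}$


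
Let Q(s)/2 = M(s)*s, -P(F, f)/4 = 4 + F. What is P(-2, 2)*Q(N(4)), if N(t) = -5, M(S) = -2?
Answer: -160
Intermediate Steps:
P(F, f) = -16 - 4*F (P(F, f) = -4*(4 + F) = -16 - 4*F)
Q(s) = -4*s (Q(s) = 2*(-2*s) = -4*s)
P(-2, 2)*Q(N(4)) = (-16 - 4*(-2))*(-4*(-5)) = (-16 + 8)*20 = -8*20 = -160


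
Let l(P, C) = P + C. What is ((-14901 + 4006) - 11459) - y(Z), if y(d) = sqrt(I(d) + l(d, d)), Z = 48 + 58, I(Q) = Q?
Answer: -22354 - sqrt(318) ≈ -22372.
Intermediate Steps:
l(P, C) = C + P
Z = 106
y(d) = sqrt(3)*sqrt(d) (y(d) = sqrt(d + (d + d)) = sqrt(d + 2*d) = sqrt(3*d) = sqrt(3)*sqrt(d))
((-14901 + 4006) - 11459) - y(Z) = ((-14901 + 4006) - 11459) - sqrt(3)*sqrt(106) = (-10895 - 11459) - sqrt(318) = -22354 - sqrt(318)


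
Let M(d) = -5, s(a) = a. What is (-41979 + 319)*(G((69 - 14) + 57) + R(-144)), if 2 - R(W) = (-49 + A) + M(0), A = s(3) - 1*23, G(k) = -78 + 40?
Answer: -1583080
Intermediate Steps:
G(k) = -38
A = -20 (A = 3 - 1*23 = 3 - 23 = -20)
R(W) = 76 (R(W) = 2 - ((-49 - 20) - 5) = 2 - (-69 - 5) = 2 - 1*(-74) = 2 + 74 = 76)
(-41979 + 319)*(G((69 - 14) + 57) + R(-144)) = (-41979 + 319)*(-38 + 76) = -41660*38 = -1583080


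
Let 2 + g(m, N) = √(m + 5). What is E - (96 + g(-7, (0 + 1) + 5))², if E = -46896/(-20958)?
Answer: -30849346/3493 - 188*I*√2 ≈ -8831.8 - 265.87*I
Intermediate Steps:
g(m, N) = -2 + √(5 + m) (g(m, N) = -2 + √(m + 5) = -2 + √(5 + m))
E = 7816/3493 (E = -46896*(-1/20958) = 7816/3493 ≈ 2.2376)
E - (96 + g(-7, (0 + 1) + 5))² = 7816/3493 - (96 + (-2 + √(5 - 7)))² = 7816/3493 - (96 + (-2 + √(-2)))² = 7816/3493 - (96 + (-2 + I*√2))² = 7816/3493 - (94 + I*√2)²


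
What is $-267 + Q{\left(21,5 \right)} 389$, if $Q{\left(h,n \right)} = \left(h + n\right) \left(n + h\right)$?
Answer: $262697$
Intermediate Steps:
$Q{\left(h,n \right)} = \left(h + n\right)^{2}$ ($Q{\left(h,n \right)} = \left(h + n\right) \left(h + n\right) = \left(h + n\right)^{2}$)
$-267 + Q{\left(21,5 \right)} 389 = -267 + \left(21 + 5\right)^{2} \cdot 389 = -267 + 26^{2} \cdot 389 = -267 + 676 \cdot 389 = -267 + 262964 = 262697$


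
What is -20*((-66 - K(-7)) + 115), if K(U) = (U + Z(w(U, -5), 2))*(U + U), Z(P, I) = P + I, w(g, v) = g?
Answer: 2380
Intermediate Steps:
Z(P, I) = I + P
K(U) = 2*U*(2 + 2*U) (K(U) = (U + (2 + U))*(U + U) = (2 + 2*U)*(2*U) = 2*U*(2 + 2*U))
-20*((-66 - K(-7)) + 115) = -20*((-66 - 4*(-7)*(1 - 7)) + 115) = -20*((-66 - 4*(-7)*(-6)) + 115) = -20*((-66 - 1*168) + 115) = -20*((-66 - 168) + 115) = -20*(-234 + 115) = -20*(-119) = 2380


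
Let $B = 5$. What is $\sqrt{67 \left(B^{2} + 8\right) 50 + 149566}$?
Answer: $2 \sqrt{65029} \approx 510.02$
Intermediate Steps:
$\sqrt{67 \left(B^{2} + 8\right) 50 + 149566} = \sqrt{67 \left(5^{2} + 8\right) 50 + 149566} = \sqrt{67 \left(25 + 8\right) 50 + 149566} = \sqrt{67 \cdot 33 \cdot 50 + 149566} = \sqrt{2211 \cdot 50 + 149566} = \sqrt{110550 + 149566} = \sqrt{260116} = 2 \sqrt{65029}$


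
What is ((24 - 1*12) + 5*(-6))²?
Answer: 324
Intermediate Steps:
((24 - 1*12) + 5*(-6))² = ((24 - 12) - 30)² = (12 - 30)² = (-18)² = 324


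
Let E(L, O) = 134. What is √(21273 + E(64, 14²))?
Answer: √21407 ≈ 146.31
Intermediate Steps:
√(21273 + E(64, 14²)) = √(21273 + 134) = √21407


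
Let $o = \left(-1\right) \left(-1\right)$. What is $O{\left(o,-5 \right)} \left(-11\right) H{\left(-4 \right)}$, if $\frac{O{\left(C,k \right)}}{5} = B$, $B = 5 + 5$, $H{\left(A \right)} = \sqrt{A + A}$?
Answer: $- 1100 i \sqrt{2} \approx - 1555.6 i$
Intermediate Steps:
$o = 1$
$H{\left(A \right)} = \sqrt{2} \sqrt{A}$ ($H{\left(A \right)} = \sqrt{2 A} = \sqrt{2} \sqrt{A}$)
$B = 10$
$O{\left(C,k \right)} = 50$ ($O{\left(C,k \right)} = 5 \cdot 10 = 50$)
$O{\left(o,-5 \right)} \left(-11\right) H{\left(-4 \right)} = 50 \left(-11\right) \sqrt{2} \sqrt{-4} = - 550 \sqrt{2} \cdot 2 i = - 550 \cdot 2 i \sqrt{2} = - 1100 i \sqrt{2}$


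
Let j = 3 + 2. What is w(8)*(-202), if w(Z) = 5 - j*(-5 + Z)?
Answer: 2020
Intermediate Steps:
j = 5
w(Z) = 30 - 5*Z (w(Z) = 5 - 5*(-5 + Z) = 5 - (-25 + 5*Z) = 5 + (25 - 5*Z) = 30 - 5*Z)
w(8)*(-202) = (30 - 5*8)*(-202) = (30 - 40)*(-202) = -10*(-202) = 2020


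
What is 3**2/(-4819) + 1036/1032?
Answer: 1245799/1243302 ≈ 1.0020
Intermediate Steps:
3**2/(-4819) + 1036/1032 = 9*(-1/4819) + 1036*(1/1032) = -9/4819 + 259/258 = 1245799/1243302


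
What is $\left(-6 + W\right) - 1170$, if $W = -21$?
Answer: $-1197$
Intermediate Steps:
$\left(-6 + W\right) - 1170 = \left(-6 - 21\right) - 1170 = -27 - 1170 = -1197$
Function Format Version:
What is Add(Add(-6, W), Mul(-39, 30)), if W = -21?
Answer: -1197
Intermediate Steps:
Add(Add(-6, W), Mul(-39, 30)) = Add(Add(-6, -21), Mul(-39, 30)) = Add(-27, -1170) = -1197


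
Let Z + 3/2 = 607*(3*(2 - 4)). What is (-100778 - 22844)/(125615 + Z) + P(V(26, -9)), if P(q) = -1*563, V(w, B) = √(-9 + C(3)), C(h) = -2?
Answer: -137587153/243943 ≈ -564.01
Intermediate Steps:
Z = -7287/2 (Z = -3/2 + 607*(3*(2 - 4)) = -3/2 + 607*(3*(-2)) = -3/2 + 607*(-6) = -3/2 - 3642 = -7287/2 ≈ -3643.5)
V(w, B) = I*√11 (V(w, B) = √(-9 - 2) = √(-11) = I*√11)
P(q) = -563
(-100778 - 22844)/(125615 + Z) + P(V(26, -9)) = (-100778 - 22844)/(125615 - 7287/2) - 563 = -123622/243943/2 - 563 = -123622*2/243943 - 563 = -247244/243943 - 563 = -137587153/243943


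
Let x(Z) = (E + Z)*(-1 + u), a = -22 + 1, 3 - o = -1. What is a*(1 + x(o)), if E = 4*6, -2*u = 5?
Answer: 2037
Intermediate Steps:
o = 4 (o = 3 - 1*(-1) = 3 + 1 = 4)
u = -5/2 (u = -½*5 = -5/2 ≈ -2.5000)
a = -21
E = 24
x(Z) = -84 - 7*Z/2 (x(Z) = (24 + Z)*(-1 - 5/2) = (24 + Z)*(-7/2) = -84 - 7*Z/2)
a*(1 + x(o)) = -21*(1 + (-84 - 7/2*4)) = -21*(1 + (-84 - 14)) = -21*(1 - 98) = -21*(-97) = 2037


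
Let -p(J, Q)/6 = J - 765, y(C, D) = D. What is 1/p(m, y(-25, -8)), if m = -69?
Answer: 1/5004 ≈ 0.00019984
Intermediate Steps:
p(J, Q) = 4590 - 6*J (p(J, Q) = -6*(J - 765) = -6*(-765 + J) = 4590 - 6*J)
1/p(m, y(-25, -8)) = 1/(4590 - 6*(-69)) = 1/(4590 + 414) = 1/5004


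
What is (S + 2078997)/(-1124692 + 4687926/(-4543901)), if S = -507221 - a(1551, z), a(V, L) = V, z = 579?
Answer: -7134946947725/5110493791418 ≈ -1.3961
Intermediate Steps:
S = -508772 (S = -507221 - 1*1551 = -507221 - 1551 = -508772)
(S + 2078997)/(-1124692 + 4687926/(-4543901)) = (-508772 + 2078997)/(-1124692 + 4687926/(-4543901)) = 1570225/(-1124692 + 4687926*(-1/4543901)) = 1570225/(-1124692 - 4687926/4543901) = 1570225/(-5110493791418/4543901) = 1570225*(-4543901/5110493791418) = -7134946947725/5110493791418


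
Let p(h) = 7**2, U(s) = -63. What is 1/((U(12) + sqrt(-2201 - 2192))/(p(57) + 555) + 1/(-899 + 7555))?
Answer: -105210267136/23121871889 - 1672413184*I*sqrt(4393)/23121871889 ≈ -4.5502 - 4.794*I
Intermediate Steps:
p(h) = 49
1/((U(12) + sqrt(-2201 - 2192))/(p(57) + 555) + 1/(-899 + 7555)) = 1/((-63 + sqrt(-2201 - 2192))/(49 + 555) + 1/(-899 + 7555)) = 1/((-63 + sqrt(-4393))/604 + 1/6656) = 1/((-63 + I*sqrt(4393))*(1/604) + 1/6656) = 1/((-63/604 + I*sqrt(4393)/604) + 1/6656) = 1/(-104681/1005056 + I*sqrt(4393)/604)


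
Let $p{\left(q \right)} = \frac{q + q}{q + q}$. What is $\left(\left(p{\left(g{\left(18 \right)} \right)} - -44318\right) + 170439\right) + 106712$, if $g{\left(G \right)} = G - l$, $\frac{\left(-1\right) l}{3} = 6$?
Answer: $321470$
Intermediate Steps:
$l = -18$ ($l = \left(-3\right) 6 = -18$)
$g{\left(G \right)} = 18 + G$ ($g{\left(G \right)} = G - -18 = G + 18 = 18 + G$)
$p{\left(q \right)} = 1$ ($p{\left(q \right)} = \frac{2 q}{2 q} = 2 q \frac{1}{2 q} = 1$)
$\left(\left(p{\left(g{\left(18 \right)} \right)} - -44318\right) + 170439\right) + 106712 = \left(\left(1 - -44318\right) + 170439\right) + 106712 = \left(\left(1 + 44318\right) + 170439\right) + 106712 = \left(44319 + 170439\right) + 106712 = 214758 + 106712 = 321470$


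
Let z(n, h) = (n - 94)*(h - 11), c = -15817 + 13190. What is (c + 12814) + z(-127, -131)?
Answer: 41569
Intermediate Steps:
c = -2627
z(n, h) = (-94 + n)*(-11 + h)
(c + 12814) + z(-127, -131) = (-2627 + 12814) + (1034 - 94*(-131) - 11*(-127) - 131*(-127)) = 10187 + (1034 + 12314 + 1397 + 16637) = 10187 + 31382 = 41569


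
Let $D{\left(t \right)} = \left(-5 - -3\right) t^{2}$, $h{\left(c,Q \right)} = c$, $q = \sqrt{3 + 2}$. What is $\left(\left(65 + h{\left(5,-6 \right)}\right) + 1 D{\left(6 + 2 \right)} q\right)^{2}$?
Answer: $86820 - 17920 \sqrt{5} \approx 46750.0$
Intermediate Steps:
$q = \sqrt{5} \approx 2.2361$
$D{\left(t \right)} = - 2 t^{2}$ ($D{\left(t \right)} = \left(-5 + 3\right) t^{2} = - 2 t^{2}$)
$\left(\left(65 + h{\left(5,-6 \right)}\right) + 1 D{\left(6 + 2 \right)} q\right)^{2} = \left(\left(65 + 5\right) + 1 \left(- 2 \left(6 + 2\right)^{2}\right) \sqrt{5}\right)^{2} = \left(70 + 1 \left(- 2 \cdot 8^{2}\right) \sqrt{5}\right)^{2} = \left(70 + 1 \left(\left(-2\right) 64\right) \sqrt{5}\right)^{2} = \left(70 + 1 \left(-128\right) \sqrt{5}\right)^{2} = \left(70 - 128 \sqrt{5}\right)^{2}$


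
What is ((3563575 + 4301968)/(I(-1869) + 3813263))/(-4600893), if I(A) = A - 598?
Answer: -7865543/17533064640828 ≈ -4.4861e-7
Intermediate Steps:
I(A) = -598 + A
((3563575 + 4301968)/(I(-1869) + 3813263))/(-4600893) = ((3563575 + 4301968)/((-598 - 1869) + 3813263))/(-4600893) = (7865543/(-2467 + 3813263))*(-1/4600893) = (7865543/3810796)*(-1/4600893) = -7865543/17533064640828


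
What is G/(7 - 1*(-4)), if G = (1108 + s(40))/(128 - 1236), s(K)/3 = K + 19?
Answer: -1285/12188 ≈ -0.10543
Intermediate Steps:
s(K) = 57 + 3*K (s(K) = 3*(K + 19) = 3*(19 + K) = 57 + 3*K)
G = -1285/1108 (G = (1108 + (57 + 3*40))/(128 - 1236) = (1108 + (57 + 120))/(-1108) = (1108 + 177)*(-1/1108) = 1285*(-1/1108) = -1285/1108 ≈ -1.1597)
G/(7 - 1*(-4)) = -1285/1108/(7 - 1*(-4)) = -1285/1108/(7 + 4) = -1285/1108/11 = (1/11)*(-1285/1108) = -1285/12188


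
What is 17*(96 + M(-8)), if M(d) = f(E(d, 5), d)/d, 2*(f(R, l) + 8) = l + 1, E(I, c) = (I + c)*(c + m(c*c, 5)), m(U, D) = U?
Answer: 26503/16 ≈ 1656.4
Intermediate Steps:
E(I, c) = (I + c)*(c + c²) (E(I, c) = (I + c)*(c + c*c) = (I + c)*(c + c²))
f(R, l) = -15/2 + l/2 (f(R, l) = -8 + (l + 1)/2 = -8 + (1 + l)/2 = -8 + (½ + l/2) = -15/2 + l/2)
M(d) = (-15/2 + d/2)/d
17*(96 + M(-8)) = 17*(96 + (½)*(-15 - 8)/(-8)) = 17*(96 + (½)*(-⅛)*(-23)) = 17*(96 + 23/16) = 17*(1559/16) = 26503/16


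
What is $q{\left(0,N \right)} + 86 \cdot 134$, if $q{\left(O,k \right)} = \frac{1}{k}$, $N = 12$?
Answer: $\frac{138289}{12} \approx 11524.0$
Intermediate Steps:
$q{\left(0,N \right)} + 86 \cdot 134 = \frac{1}{12} + 86 \cdot 134 = \frac{1}{12} + 11524 = \frac{138289}{12}$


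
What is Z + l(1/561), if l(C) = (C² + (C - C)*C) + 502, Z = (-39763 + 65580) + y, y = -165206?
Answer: -43710655526/314721 ≈ -1.3889e+5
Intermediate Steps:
Z = -139389 (Z = (-39763 + 65580) - 165206 = 25817 - 165206 = -139389)
l(C) = 502 + C² (l(C) = (C² + 0*C) + 502 = (C² + 0) + 502 = C² + 502 = 502 + C²)
Z + l(1/561) = -139389 + (502 + (1/561)²) = -139389 + (502 + 1/314721) = -139389 + 157989943/314721 = -43710655526/314721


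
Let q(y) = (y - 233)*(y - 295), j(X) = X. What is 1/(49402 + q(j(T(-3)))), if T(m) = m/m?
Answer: 1/117610 ≈ 8.5027e-6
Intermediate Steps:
T(m) = 1
q(y) = (-295 + y)*(-233 + y) (q(y) = (-233 + y)*(-295 + y) = (-295 + y)*(-233 + y))
1/(49402 + q(j(T(-3)))) = 1/(49402 + (68735 + 1² - 528*1)) = 1/(49402 + (68735 + 1 - 528)) = 1/(49402 + 68208) = 1/117610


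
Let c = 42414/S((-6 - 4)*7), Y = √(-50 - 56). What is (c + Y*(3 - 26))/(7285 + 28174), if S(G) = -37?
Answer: -42414/1311983 - 23*I*√106/35459 ≈ -0.032328 - 0.0066781*I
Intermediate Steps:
Y = I*√106 (Y = √(-106) = I*√106 ≈ 10.296*I)
c = -42414/37 (c = 42414/(-37) = 42414*(-1/37) = -42414/37 ≈ -1146.3)
(c + Y*(3 - 26))/(7285 + 28174) = (-42414/37 + (I*√106)*(3 - 26))/(7285 + 28174) = (-42414/37 + (I*√106)*(-23))/35459 = (-42414/37 - 23*I*√106)*(1/35459) = -42414/1311983 - 23*I*√106/35459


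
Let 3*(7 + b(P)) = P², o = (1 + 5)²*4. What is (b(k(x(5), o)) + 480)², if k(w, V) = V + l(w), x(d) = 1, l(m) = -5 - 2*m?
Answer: 407555344/9 ≈ 4.5284e+7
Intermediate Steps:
o = 144 (o = 6²*4 = 36*4 = 144)
k(w, V) = -5 + V - 2*w (k(w, V) = V + (-5 - 2*w) = -5 + V - 2*w)
b(P) = -7 + P²/3
(b(k(x(5), o)) + 480)² = ((-7 + (-5 + 144 - 2*1)²/3) + 480)² = ((-7 + (-5 + 144 - 2)²/3) + 480)² = ((-7 + (⅓)*137²) + 480)² = ((-7 + (⅓)*18769) + 480)² = ((-7 + 18769/3) + 480)² = (18748/3 + 480)² = (20188/3)² = 407555344/9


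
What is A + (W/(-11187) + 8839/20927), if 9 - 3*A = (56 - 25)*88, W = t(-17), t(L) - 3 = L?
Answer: -212082838106/234110349 ≈ -905.91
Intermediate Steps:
t(L) = 3 + L
W = -14 (W = 3 - 17 = -14)
A = -2719/3 (A = 3 - (56 - 25)*88/3 = 3 - 31*88/3 = 3 - 1/3*2728 = 3 - 2728/3 = -2719/3 ≈ -906.33)
A + (W/(-11187) + 8839/20927) = -2719/3 + (-14/(-11187) + 8839/20927) = -2719/3 + (-14*(-1/11187) + 8839*(1/20927)) = -2719/3 + (14/11187 + 8839/20927) = -2719/3 + 99174871/234110349 = -212082838106/234110349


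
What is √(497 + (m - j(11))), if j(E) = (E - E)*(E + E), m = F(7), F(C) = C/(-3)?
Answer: 2*√1113/3 ≈ 22.241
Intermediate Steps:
F(C) = -C/3 (F(C) = C*(-⅓) = -C/3)
m = -7/3 (m = -⅓*7 = -7/3 ≈ -2.3333)
j(E) = 0 (j(E) = 0*(2*E) = 0)
√(497 + (m - j(11))) = √(497 + (-7/3 - 1*0)) = √(497 + (-7/3 + 0)) = √(497 - 7/3) = √(1484/3) = 2*√1113/3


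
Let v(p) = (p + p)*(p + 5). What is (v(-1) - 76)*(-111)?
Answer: 9324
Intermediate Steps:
v(p) = 2*p*(5 + p) (v(p) = (2*p)*(5 + p) = 2*p*(5 + p))
(v(-1) - 76)*(-111) = (2*(-1)*(5 - 1) - 76)*(-111) = (2*(-1)*4 - 76)*(-111) = (-8 - 76)*(-111) = -84*(-111) = 9324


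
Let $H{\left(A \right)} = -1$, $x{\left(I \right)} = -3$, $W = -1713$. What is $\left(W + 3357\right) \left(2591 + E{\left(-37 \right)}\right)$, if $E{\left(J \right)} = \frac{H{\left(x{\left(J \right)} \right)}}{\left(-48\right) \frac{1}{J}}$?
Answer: $\frac{17033347}{4} \approx 4.2583 \cdot 10^{6}$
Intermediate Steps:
$E{\left(J \right)} = \frac{J}{48}$ ($E{\left(J \right)} = - \frac{1}{\left(-48\right) \frac{1}{J}} = - \frac{\left(-1\right) J}{48} = \frac{J}{48}$)
$\left(W + 3357\right) \left(2591 + E{\left(-37 \right)}\right) = \left(-1713 + 3357\right) \left(2591 + \frac{1}{48} \left(-37\right)\right) = 1644 \left(2591 - \frac{37}{48}\right) = 1644 \cdot \frac{124331}{48} = \frac{17033347}{4}$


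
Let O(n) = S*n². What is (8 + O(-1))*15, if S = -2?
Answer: 90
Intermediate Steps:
O(n) = -2*n²
(8 + O(-1))*15 = (8 - 2*(-1)²)*15 = (8 - 2*1)*15 = (8 - 2)*15 = 6*15 = 90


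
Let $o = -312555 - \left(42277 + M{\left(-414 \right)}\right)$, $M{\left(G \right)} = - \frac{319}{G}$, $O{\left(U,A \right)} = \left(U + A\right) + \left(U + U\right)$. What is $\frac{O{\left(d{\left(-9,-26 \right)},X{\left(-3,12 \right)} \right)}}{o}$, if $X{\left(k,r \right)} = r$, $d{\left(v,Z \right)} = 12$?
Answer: $- \frac{19872}{146900767} \approx -0.00013528$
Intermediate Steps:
$O{\left(U,A \right)} = A + 3 U$ ($O{\left(U,A \right)} = \left(A + U\right) + 2 U = A + 3 U$)
$o = - \frac{146900767}{414}$ ($o = -312555 - \left(42277 - \frac{319}{-414}\right) = -312555 - \left(42277 - - \frac{319}{414}\right) = -312555 - \frac{17502997}{414} = - \frac{146900767}{414} \approx -3.5483 \cdot 10^{5}$)
$\frac{O{\left(d{\left(-9,-26 \right)},X{\left(-3,12 \right)} \right)}}{o} = \frac{12 + 3 \cdot 12}{- \frac{146900767}{414}} = \left(12 + 36\right) \left(- \frac{414}{146900767}\right) = 48 \left(- \frac{414}{146900767}\right) = - \frac{19872}{146900767}$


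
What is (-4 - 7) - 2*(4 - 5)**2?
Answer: -13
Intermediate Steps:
(-4 - 7) - 2*(4 - 5)**2 = -11 - 2*(-1)**2 = -11 - 2*1 = -11 - 2 = -13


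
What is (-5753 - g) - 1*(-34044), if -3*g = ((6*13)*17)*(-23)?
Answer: 18125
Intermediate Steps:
g = 10166 (g = -(6*13)*17*(-23)/3 = -78*17*(-23)/3 = -442*(-23) = -⅓*(-30498) = 10166)
(-5753 - g) - 1*(-34044) = (-5753 - 1*10166) - 1*(-34044) = (-5753 - 10166) + 34044 = -15919 + 34044 = 18125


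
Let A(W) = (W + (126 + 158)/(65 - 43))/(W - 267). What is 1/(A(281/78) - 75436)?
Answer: -225995/17048172987 ≈ -1.3256e-5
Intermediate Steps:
A(W) = (142/11 + W)/(-267 + W) (A(W) = (W + 284/22)/(-267 + W) = (W + 284*(1/22))/(-267 + W) = (W + 142/11)/(-267 + W) = (142/11 + W)/(-267 + W))
1/(A(281/78) - 75436) = 1/((142/11 + 281/78)/(-267 + 281/78) - 75436) = 1/((14167/858)/(-20545/78) - 75436) = 1/(-78/20545*14167/858 - 75436) = 1/(-14167/225995 - 75436) = 1/(-17048172987/225995) = -225995/17048172987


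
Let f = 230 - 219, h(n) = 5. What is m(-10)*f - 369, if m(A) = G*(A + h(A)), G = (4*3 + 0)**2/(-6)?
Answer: 951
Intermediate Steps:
G = -24 (G = (12 + 0)**2*(-1/6) = 12**2*(-1/6) = 144*(-1/6) = -24)
m(A) = -120 - 24*A (m(A) = -24*(A + 5) = -24*(5 + A) = -120 - 24*A)
f = 11
m(-10)*f - 369 = (-120 - 24*(-10))*11 - 369 = (-120 + 240)*11 - 369 = 120*11 - 369 = 1320 - 369 = 951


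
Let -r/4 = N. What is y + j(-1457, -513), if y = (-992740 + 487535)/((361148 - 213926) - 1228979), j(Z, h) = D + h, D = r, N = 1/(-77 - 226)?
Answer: -167989822180/327772371 ≈ -512.52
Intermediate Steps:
N = -1/303 (N = 1/(-303) = -1/303 ≈ -0.0033003)
r = 4/303 (r = -4*(-1/303) = 4/303 ≈ 0.013201)
D = 4/303 ≈ 0.013201
j(Z, h) = 4/303 + h
y = 505205/1081757 (y = -505205/(147222 - 1228979) = -505205/(-1081757) = -505205*(-1/1081757) = 505205/1081757 ≈ 0.46702)
y + j(-1457, -513) = 505205/1081757 + (4/303 - 513) = 505205/1081757 - 155435/303 = -167989822180/327772371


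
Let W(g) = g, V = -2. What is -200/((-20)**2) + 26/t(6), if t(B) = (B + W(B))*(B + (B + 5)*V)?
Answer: -61/96 ≈ -0.63542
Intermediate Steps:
t(B) = 2*B*(-10 - B) (t(B) = (B + B)*(B + (B + 5)*(-2)) = (2*B)*(B + (5 + B)*(-2)) = (2*B)*(B + (-10 - 2*B)) = (2*B)*(-10 - B) = 2*B*(-10 - B))
-200/((-20)**2) + 26/t(6) = -200/((-20)**2) + 26/((2*6*(-10 - 1*6))) = -200/400 + 26/((2*6*(-10 - 6))) = -200*1/400 + 26/((2*6*(-16))) = -1/2 + 26/(-192) = -1/2 + 26*(-1/192) = -1/2 - 13/96 = -61/96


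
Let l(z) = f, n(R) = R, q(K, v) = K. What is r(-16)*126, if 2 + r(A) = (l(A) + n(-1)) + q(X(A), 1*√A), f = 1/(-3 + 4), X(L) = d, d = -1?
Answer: -378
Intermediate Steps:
X(L) = -1
f = 1 (f = 1/1 = 1)
l(z) = 1
r(A) = -3 (r(A) = -2 + ((1 - 1) - 1) = -2 + (0 - 1) = -2 - 1 = -3)
r(-16)*126 = -3*126 = -378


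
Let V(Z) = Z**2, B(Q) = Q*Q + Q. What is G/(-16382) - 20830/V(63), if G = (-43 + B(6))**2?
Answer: -341241029/65020158 ≈ -5.2482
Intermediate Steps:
B(Q) = Q + Q**2 (B(Q) = Q**2 + Q = Q + Q**2)
G = 1 (G = (-43 + 6*(1 + 6))**2 = (-43 + 6*7)**2 = (-43 + 42)**2 = (-1)**2 = 1)
G/(-16382) - 20830/V(63) = 1/(-16382) - 20830/(63**2) = 1*(-1/16382) - 20830/3969 = -1/16382 - 20830*1/3969 = -1/16382 - 20830/3969 = -341241029/65020158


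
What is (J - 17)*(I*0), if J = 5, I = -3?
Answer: 0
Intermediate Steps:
(J - 17)*(I*0) = (5 - 17)*(-3*0) = -12*0 = 0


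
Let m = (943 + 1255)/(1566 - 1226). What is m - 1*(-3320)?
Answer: 565499/170 ≈ 3326.5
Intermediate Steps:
m = 1099/170 (m = 2198/340 = 2198*(1/340) = 1099/170 ≈ 6.4647)
m - 1*(-3320) = 1099/170 - 1*(-3320) = 1099/170 + 3320 = 565499/170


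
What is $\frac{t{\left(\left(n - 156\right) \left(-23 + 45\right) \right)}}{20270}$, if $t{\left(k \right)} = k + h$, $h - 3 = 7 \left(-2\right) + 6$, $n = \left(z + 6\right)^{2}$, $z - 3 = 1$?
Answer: $- \frac{1237}{20270} \approx -0.061026$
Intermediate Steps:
$z = 4$ ($z = 3 + 1 = 4$)
$n = 100$ ($n = \left(4 + 6\right)^{2} = 10^{2} = 100$)
$h = -5$ ($h = 3 + \left(7 \left(-2\right) + 6\right) = 3 + \left(-14 + 6\right) = 3 - 8 = -5$)
$t{\left(k \right)} = -5 + k$ ($t{\left(k \right)} = k - 5 = -5 + k$)
$\frac{t{\left(\left(n - 156\right) \left(-23 + 45\right) \right)}}{20270} = \frac{-5 + \left(100 - 156\right) \left(-23 + 45\right)}{20270} = \left(-5 - 1232\right) \frac{1}{20270} = \left(-1237\right) \frac{1}{20270} = - \frac{1237}{20270}$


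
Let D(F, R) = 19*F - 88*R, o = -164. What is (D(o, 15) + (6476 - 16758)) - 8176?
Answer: -22894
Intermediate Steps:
D(F, R) = -88*R + 19*F
(D(o, 15) + (6476 - 16758)) - 8176 = ((-88*15 + 19*(-164)) + (6476 - 16758)) - 8176 = ((-1320 - 3116) - 10282) - 8176 = (-4436 - 10282) - 8176 = -14718 - 8176 = -22894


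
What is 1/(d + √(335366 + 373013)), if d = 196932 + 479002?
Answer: 96562/65269437711 - √708379/456886063977 ≈ 1.4776e-6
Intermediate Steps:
d = 675934
1/(d + √(335366 + 373013)) = 1/(675934 + √(335366 + 373013)) = 1/(675934 + √708379)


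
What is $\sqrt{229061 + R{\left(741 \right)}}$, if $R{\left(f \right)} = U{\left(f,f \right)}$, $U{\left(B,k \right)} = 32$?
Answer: $\sqrt{229093} \approx 478.64$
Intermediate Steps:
$R{\left(f \right)} = 32$
$\sqrt{229061 + R{\left(741 \right)}} = \sqrt{229061 + 32} = \sqrt{229093}$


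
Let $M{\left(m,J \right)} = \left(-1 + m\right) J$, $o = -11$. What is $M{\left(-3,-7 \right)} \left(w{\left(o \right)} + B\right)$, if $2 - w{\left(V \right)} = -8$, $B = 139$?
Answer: $4172$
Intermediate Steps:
$w{\left(V \right)} = 10$ ($w{\left(V \right)} = 2 - -8 = 2 + 8 = 10$)
$M{\left(m,J \right)} = J \left(-1 + m\right)$
$M{\left(-3,-7 \right)} \left(w{\left(o \right)} + B\right) = - 7 \left(-1 - 3\right) \left(10 + 139\right) = \left(-7\right) \left(-4\right) 149 = 28 \cdot 149 = 4172$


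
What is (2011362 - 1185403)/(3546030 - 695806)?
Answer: 825959/2850224 ≈ 0.28979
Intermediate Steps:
(2011362 - 1185403)/(3546030 - 695806) = 825959/2850224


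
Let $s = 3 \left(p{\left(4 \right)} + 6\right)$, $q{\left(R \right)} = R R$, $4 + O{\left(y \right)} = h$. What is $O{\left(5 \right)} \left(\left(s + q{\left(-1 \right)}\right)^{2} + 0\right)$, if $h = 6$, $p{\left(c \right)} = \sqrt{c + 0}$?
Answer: $1250$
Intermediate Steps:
$p{\left(c \right)} = \sqrt{c}$
$O{\left(y \right)} = 2$ ($O{\left(y \right)} = -4 + 6 = 2$)
$q{\left(R \right)} = R^{2}$
$s = 24$ ($s = 3 \left(\sqrt{4} + 6\right) = 3 \left(2 + 6\right) = 3 \cdot 8 = 24$)
$O{\left(5 \right)} \left(\left(s + q{\left(-1 \right)}\right)^{2} + 0\right) = 2 \left(\left(24 + \left(-1\right)^{2}\right)^{2} + 0\right) = 2 \left(\left(24 + 1\right)^{2} + 0\right) = 2 \left(25^{2} + 0\right) = 2 \left(625 + 0\right) = 2 \cdot 625 = 1250$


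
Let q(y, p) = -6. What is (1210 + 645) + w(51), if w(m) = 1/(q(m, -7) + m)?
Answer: 83476/45 ≈ 1855.0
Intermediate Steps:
w(m) = 1/(-6 + m)
(1210 + 645) + w(51) = (1210 + 645) + 1/(-6 + 51) = 1855 + 1/45 = 83476/45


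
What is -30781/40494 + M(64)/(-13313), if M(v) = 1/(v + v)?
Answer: -26226417239/34502183808 ≈ -0.76014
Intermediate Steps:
M(v) = 1/(2*v)
-30781/40494 + M(64)/(-13313) = -30781/40494 + ((½)/64)/(-13313) = -30781*1/40494 + ((½)*(1/64))*(-1/13313) = -30781/40494 + (1/128)*(-1/13313) = -30781/40494 - 1/1704064 = -26226417239/34502183808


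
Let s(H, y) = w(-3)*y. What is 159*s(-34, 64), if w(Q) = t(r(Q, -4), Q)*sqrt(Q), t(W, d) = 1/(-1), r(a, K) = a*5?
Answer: -10176*I*sqrt(3) ≈ -17625.0*I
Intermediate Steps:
r(a, K) = 5*a
t(W, d) = -1
w(Q) = -sqrt(Q)
s(H, y) = -I*y*sqrt(3) (s(H, y) = (-sqrt(-3))*y = (-I*sqrt(3))*y = -I*y*sqrt(3))
159*s(-34, 64) = 159*(-1*I*64*sqrt(3)) = 159*(-64*I*sqrt(3)) = -10176*I*sqrt(3)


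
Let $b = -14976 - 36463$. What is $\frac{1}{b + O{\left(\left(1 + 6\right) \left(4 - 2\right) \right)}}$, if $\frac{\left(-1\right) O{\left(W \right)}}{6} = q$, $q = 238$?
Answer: $- \frac{1}{52867} \approx -1.8915 \cdot 10^{-5}$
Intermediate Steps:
$O{\left(W \right)} = -1428$ ($O{\left(W \right)} = \left(-6\right) 238 = -1428$)
$b = -51439$
$\frac{1}{b + O{\left(\left(1 + 6\right) \left(4 - 2\right) \right)}} = \frac{1}{-51439 - 1428} = \frac{1}{-52867} = - \frac{1}{52867}$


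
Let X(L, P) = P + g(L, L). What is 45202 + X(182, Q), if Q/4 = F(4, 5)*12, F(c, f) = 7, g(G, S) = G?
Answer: 45720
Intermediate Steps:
Q = 336 (Q = 4*(7*12) = 4*84 = 336)
X(L, P) = L + P (X(L, P) = P + L = L + P)
45202 + X(182, Q) = 45202 + (182 + 336) = 45202 + 518 = 45720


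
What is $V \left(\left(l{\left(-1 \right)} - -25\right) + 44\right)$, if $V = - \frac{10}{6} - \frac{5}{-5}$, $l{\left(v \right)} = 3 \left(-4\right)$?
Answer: $-38$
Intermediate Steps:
$l{\left(v \right)} = -12$
$V = - \frac{2}{3}$ ($V = \left(-10\right) \frac{1}{6} - -1 = - \frac{5}{3} + 1 = - \frac{2}{3} \approx -0.66667$)
$V \left(\left(l{\left(-1 \right)} - -25\right) + 44\right) = - \frac{2 \left(\left(-12 - -25\right) + 44\right)}{3} = - \frac{2 \left(\left(-12 + 25\right) + 44\right)}{3} = - \frac{2 \left(13 + 44\right)}{3} = \left(- \frac{2}{3}\right) 57 = -38$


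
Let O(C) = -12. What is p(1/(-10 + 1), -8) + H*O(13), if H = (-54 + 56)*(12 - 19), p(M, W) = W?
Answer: 160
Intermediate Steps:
H = -14 (H = 2*(-7) = -14)
p(1/(-10 + 1), -8) + H*O(13) = -8 - 14*(-12) = -8 + 168 = 160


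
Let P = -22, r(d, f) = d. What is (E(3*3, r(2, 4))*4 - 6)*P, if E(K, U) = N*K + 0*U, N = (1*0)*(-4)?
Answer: 132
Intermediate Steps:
N = 0 (N = 0*(-4) = 0)
E(K, U) = 0 (E(K, U) = 0*K + 0*U = 0 + 0 = 0)
(E(3*3, r(2, 4))*4 - 6)*P = (0*4 - 6)*(-22) = (0 - 6)*(-22) = -6*(-22) = 132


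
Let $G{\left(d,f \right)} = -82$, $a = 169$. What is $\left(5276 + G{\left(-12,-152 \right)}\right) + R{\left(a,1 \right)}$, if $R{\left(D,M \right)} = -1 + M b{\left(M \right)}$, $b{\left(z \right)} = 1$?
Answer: $5194$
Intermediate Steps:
$R{\left(D,M \right)} = -1 + M$ ($R{\left(D,M \right)} = -1 + M 1 = -1 + M$)
$\left(5276 + G{\left(-12,-152 \right)}\right) + R{\left(a,1 \right)} = \left(5276 - 82\right) + \left(-1 + 1\right) = 5194 + 0 = 5194$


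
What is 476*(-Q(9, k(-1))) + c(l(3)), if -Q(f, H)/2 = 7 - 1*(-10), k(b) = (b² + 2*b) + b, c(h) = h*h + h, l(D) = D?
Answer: 16196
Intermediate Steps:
c(h) = h + h² (c(h) = h² + h = h + h²)
k(b) = b² + 3*b
Q(f, H) = -34 (Q(f, H) = -2*(7 - 1*(-10)) = -2*(7 + 10) = -2*17 = -34)
476*(-Q(9, k(-1))) + c(l(3)) = 476*(-1*(-34)) + 3*(1 + 3) = 476*34 + 3*4 = 16184 + 12 = 16196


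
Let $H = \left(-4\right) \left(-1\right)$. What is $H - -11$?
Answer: $15$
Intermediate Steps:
$H = 4$
$H - -11 = 4 - -11 = 4 + 11 = 15$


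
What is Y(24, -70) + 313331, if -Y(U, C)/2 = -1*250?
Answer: 313831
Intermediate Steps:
Y(U, C) = 500 (Y(U, C) = -(-2)*250 = -2*(-250) = 500)
Y(24, -70) + 313331 = 500 + 313331 = 313831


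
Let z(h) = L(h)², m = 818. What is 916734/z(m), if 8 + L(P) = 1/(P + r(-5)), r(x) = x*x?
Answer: 651476100366/45468049 ≈ 14328.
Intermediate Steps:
r(x) = x²
L(P) = -8 + 1/(25 + P) (L(P) = -8 + 1/(P + (-5)²) = -8 + 1/(P + 25) = -8 + 1/(25 + P))
z(h) = (-199 - 8*h)²/(25 + h)² (z(h) = ((-199 - 8*h)/(25 + h))² = (-199 - 8*h)²/(25 + h)²)
916734/z(m) = 916734/(((199 + 8*818)²/(25 + 818)²)) = 916734/(((199 + 6544)²/843²)) = 916734/(((1/710649)*6743²)) = 916734/(((1/710649)*45468049)) = 916734/(45468049/710649) = 916734*(710649/45468049) = 651476100366/45468049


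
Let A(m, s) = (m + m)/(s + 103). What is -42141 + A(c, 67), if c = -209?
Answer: -3582194/85 ≈ -42143.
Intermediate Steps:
A(m, s) = 2*m/(103 + s) (A(m, s) = (2*m)/(103 + s) = 2*m/(103 + s))
-42141 + A(c, 67) = -42141 + 2*(-209)/(103 + 67) = -42141 + 2*(-209)/170 = -42141 + 2*(-209)*(1/170) = -42141 - 209/85 = -3582194/85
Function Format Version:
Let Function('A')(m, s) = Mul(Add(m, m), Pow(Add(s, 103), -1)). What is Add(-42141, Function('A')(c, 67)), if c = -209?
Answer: Rational(-3582194, 85) ≈ -42143.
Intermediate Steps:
Function('A')(m, s) = Mul(2, m, Pow(Add(103, s), -1)) (Function('A')(m, s) = Mul(Mul(2, m), Pow(Add(103, s), -1)) = Mul(2, m, Pow(Add(103, s), -1)))
Add(-42141, Function('A')(c, 67)) = Add(-42141, Mul(2, -209, Pow(Add(103, 67), -1))) = Add(-42141, Mul(2, -209, Pow(170, -1))) = Add(-42141, Mul(2, -209, Rational(1, 170))) = Add(-42141, Rational(-209, 85)) = Rational(-3582194, 85)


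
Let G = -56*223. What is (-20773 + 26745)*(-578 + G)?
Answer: -78030152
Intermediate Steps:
G = -12488
(-20773 + 26745)*(-578 + G) = (-20773 + 26745)*(-578 - 12488) = 5972*(-13066) = -78030152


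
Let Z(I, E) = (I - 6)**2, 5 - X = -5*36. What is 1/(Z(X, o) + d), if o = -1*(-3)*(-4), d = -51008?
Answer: -1/18967 ≈ -5.2723e-5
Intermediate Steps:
X = 185 (X = 5 - (-5)*36 = 5 - 1*(-180) = 5 + 180 = 185)
o = -12 (o = 3*(-4) = -12)
Z(I, E) = (-6 + I)**2
1/(Z(X, o) + d) = 1/((-6 + 185)**2 - 51008) = 1/(179**2 - 51008) = 1/(32041 - 51008) = 1/(-18967) = -1/18967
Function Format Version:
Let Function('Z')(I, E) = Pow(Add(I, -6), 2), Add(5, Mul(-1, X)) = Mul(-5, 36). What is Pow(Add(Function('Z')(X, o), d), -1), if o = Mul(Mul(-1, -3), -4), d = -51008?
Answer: Rational(-1, 18967) ≈ -5.2723e-5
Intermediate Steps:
X = 185 (X = Add(5, Mul(-1, Mul(-5, 36))) = Add(5, Mul(-1, -180)) = Add(5, 180) = 185)
o = -12 (o = Mul(3, -4) = -12)
Function('Z')(I, E) = Pow(Add(-6, I), 2)
Pow(Add(Function('Z')(X, o), d), -1) = Pow(Add(Pow(Add(-6, 185), 2), -51008), -1) = Pow(Add(Pow(179, 2), -51008), -1) = Pow(Add(32041, -51008), -1) = Pow(-18967, -1) = Rational(-1, 18967)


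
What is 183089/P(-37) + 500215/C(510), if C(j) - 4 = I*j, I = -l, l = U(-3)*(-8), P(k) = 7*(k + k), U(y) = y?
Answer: -25503963/64676 ≈ -394.33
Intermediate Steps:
P(k) = 14*k (P(k) = 7*(2*k) = 14*k)
l = 24 (l = -3*(-8) = 24)
I = -24 (I = -1*24 = -24)
C(j) = 4 - 24*j
183089/P(-37) + 500215/C(510) = 183089/((14*(-37))) + 500215/(4 - 24*510) = 183089/(-518) + 500215/(4 - 12240) = 183089*(-1/518) + 500215/(-12236) = -183089/518 + 500215*(-1/12236) = -183089/518 - 500215/12236 = -25503963/64676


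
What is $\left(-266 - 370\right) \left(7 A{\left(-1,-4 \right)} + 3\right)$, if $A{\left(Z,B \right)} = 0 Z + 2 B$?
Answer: $33708$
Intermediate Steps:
$A{\left(Z,B \right)} = 2 B$ ($A{\left(Z,B \right)} = 0 + 2 B = 2 B$)
$\left(-266 - 370\right) \left(7 A{\left(-1,-4 \right)} + 3\right) = \left(-266 - 370\right) \left(7 \cdot 2 \left(-4\right) + 3\right) = - 636 \left(7 \left(-8\right) + 3\right) = - 636 \left(-56 + 3\right) = \left(-636\right) \left(-53\right) = 33708$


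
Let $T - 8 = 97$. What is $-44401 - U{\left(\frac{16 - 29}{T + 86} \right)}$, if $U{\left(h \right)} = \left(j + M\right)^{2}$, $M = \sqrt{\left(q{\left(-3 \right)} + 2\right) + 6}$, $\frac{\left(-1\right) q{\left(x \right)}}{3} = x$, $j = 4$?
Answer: $-44434 - 8 \sqrt{17} \approx -44467.0$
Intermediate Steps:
$T = 105$ ($T = 8 + 97 = 105$)
$q{\left(x \right)} = - 3 x$
$M = \sqrt{17}$ ($M = \sqrt{\left(\left(-3\right) \left(-3\right) + 2\right) + 6} = \sqrt{\left(9 + 2\right) + 6} = \sqrt{11 + 6} = \sqrt{17} \approx 4.1231$)
$U{\left(h \right)} = \left(4 + \sqrt{17}\right)^{2}$
$-44401 - U{\left(\frac{16 - 29}{T + 86} \right)} = -44401 - \left(4 + \sqrt{17}\right)^{2}$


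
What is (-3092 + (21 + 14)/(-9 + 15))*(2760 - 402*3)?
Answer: -4795903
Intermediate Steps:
(-3092 + (21 + 14)/(-9 + 15))*(2760 - 402*3) = (-3092 + 35/6)*(2760 - 1206) = (-3092 + 35*(1/6))*1554 = (-3092 + 35/6)*1554 = -18517/6*1554 = -4795903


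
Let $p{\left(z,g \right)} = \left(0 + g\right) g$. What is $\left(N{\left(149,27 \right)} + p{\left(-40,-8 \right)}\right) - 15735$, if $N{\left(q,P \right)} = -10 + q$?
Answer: $-15532$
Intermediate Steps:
$p{\left(z,g \right)} = g^{2}$ ($p{\left(z,g \right)} = g g = g^{2}$)
$\left(N{\left(149,27 \right)} + p{\left(-40,-8 \right)}\right) - 15735 = \left(\left(-10 + 149\right) + \left(-8\right)^{2}\right) - 15735 = \left(139 + 64\right) - 15735 = 203 - 15735 = -15532$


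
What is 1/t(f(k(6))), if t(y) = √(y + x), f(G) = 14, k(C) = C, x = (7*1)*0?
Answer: √14/14 ≈ 0.26726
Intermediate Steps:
x = 0 (x = 7*0 = 0)
t(y) = √y (t(y) = √(y + 0) = √y)
1/t(f(k(6))) = 1/(√14) = √14/14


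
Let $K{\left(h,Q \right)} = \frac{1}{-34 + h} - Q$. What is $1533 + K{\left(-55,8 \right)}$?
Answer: $\frac{135724}{89} \approx 1525.0$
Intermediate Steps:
$1533 + K{\left(-55,8 \right)} = 1533 + \frac{1 + 34 \cdot 8 - 8 \left(-55\right)}{-34 - 55} = 1533 + \frac{1 + 272 + 440}{-89} = 1533 - \frac{713}{89} = \frac{135724}{89}$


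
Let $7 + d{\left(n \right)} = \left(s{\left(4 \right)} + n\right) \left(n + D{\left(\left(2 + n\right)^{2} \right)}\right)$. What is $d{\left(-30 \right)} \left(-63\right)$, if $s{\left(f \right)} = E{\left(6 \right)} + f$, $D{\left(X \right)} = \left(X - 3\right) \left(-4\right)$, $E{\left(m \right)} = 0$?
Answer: $-5165811$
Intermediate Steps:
$D{\left(X \right)} = 12 - 4 X$ ($D{\left(X \right)} = \left(-3 + X\right) \left(-4\right) = 12 - 4 X$)
$s{\left(f \right)} = f$ ($s{\left(f \right)} = 0 + f = f$)
$d{\left(n \right)} = -7 + \left(4 + n\right) \left(12 + n - 4 \left(2 + n\right)^{2}\right)$ ($d{\left(n \right)} = -7 + \left(4 + n\right) \left(n - \left(-12 + 4 \left(2 + n\right)^{2}\right)\right) = -7 + \left(4 + n\right) \left(12 + n - 4 \left(2 + n\right)^{2}\right)$)
$d{\left(-30 \right)} \left(-63\right) = \left(-23 - -1920 - 31 \left(-30\right)^{2} - 4 \left(-30\right)^{3}\right) \left(-63\right) = \left(-23 + 1920 - 27900 - -108000\right) \left(-63\right) = \left(-23 + 1920 - 27900 + 108000\right) \left(-63\right) = 81997 \left(-63\right) = -5165811$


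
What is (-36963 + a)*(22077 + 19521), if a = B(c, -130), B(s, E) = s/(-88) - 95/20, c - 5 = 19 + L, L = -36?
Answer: -33831133425/22 ≈ -1.5378e+9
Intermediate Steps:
c = -12 (c = 5 + (19 - 36) = 5 - 17 = -12)
B(s, E) = -19/4 - s/88 (B(s, E) = s*(-1/88) - 95*1/20 = -s/88 - 19/4 = -19/4 - s/88)
a = -203/44 (a = -19/4 - 1/88*(-12) = -19/4 + 3/22 = -203/44 ≈ -4.6136)
(-36963 + a)*(22077 + 19521) = (-36963 - 203/44)*(22077 + 19521) = -1626575/44*41598 = -33831133425/22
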